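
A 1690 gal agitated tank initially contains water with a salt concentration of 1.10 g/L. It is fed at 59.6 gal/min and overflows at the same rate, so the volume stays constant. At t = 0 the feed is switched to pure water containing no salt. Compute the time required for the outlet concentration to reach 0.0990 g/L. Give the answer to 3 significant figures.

Species balance: V dC/dt = Q(C_in − C) ⇒ τ = V/Q = 28.356 min.
C(t) = C_in + (C₀ − C_in) e^(−t/τ). Set C = 0.0990 and solve for t:
e^(−t/τ) = (C − C_in)/(C₀ − C_in) = (0.0990 − 0)/(1.10 − 0) = 0.090000
t = −τ ln(…) = 28.356 × 2.4079 = 68.279 min.

68.3 min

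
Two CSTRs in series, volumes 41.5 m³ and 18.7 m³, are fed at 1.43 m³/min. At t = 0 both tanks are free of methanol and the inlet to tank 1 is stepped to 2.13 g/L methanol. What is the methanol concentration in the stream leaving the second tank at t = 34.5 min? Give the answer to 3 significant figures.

Species balance on tank i: dCᵢ/dt = (Cᵢ₋₁ − Cᵢ)/τᵢ with τᵢ = Vᵢ/Q.
τ₁ = 41.5/1.43 = 29.021 min; τ₂ = 18.7/1.43 = 13.077 min.
Tank 1: C₁ = C_in(1 − e^(−t/τ₁)). Tank 2 (τ₁ ≠ τ₂): C₂ = C_in[1 − (τ₁ e^(−t/τ₁) − τ₂ e^(−t/τ₂))/(τ₁ − τ₂)].
At t = 34.5: e^(−t/τ₁) = 0.30459, e^(−t/τ₂) = 0.071487.
C₂ = 2.13·[1 − (29.021·0.30459 − 13.077·0.071487)/(15.944)] = 2.13·0.50423 = 1.0740 g/L.

1.07 g/L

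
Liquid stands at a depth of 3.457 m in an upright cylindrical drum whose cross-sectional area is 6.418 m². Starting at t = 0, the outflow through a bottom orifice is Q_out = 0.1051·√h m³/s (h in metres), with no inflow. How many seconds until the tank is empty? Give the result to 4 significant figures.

With no inflow, A dh/dt = −0.1051 √h.
Separate and integrate: 2(√h − √h₀) = −(0.1051/A) t.
Tank is empty when √h = 0: t_empty = 2A√h₀/0.1051.
t_empty = 2·6.418·√3.457/0.1051 = 12.8360·1.85930/0.1051 = 227.079 s.

227.1 s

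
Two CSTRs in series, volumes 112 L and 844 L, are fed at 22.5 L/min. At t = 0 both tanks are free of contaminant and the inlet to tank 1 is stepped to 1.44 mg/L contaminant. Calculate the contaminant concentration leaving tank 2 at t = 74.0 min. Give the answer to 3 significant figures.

Time constants: τᵢ = Vᵢ/Q for each well-mixed tank.
τ₁ = 112/22.5 = 4.9778 min; τ₂ = 844/22.5 = 37.511 min.
Tank 1: C₁ = C_in(1 − e^(−t/τ₁)). Tank 2 (τ₁ ≠ τ₂): C₂ = C_in[1 − (τ₁ e^(−t/τ₁) − τ₂ e^(−t/τ₂))/(τ₁ − τ₂)].
At t = 74.0: e^(−t/τ₁) = 3.4974e-07, e^(−t/τ₂) = 0.13907.
C₂ = 1.44·[1 − (4.9778·3.4974e-07 − 37.511·0.13907)/(-32.533)] = 1.44·0.83965 = 1.2091 mg/L.

1.21 mg/L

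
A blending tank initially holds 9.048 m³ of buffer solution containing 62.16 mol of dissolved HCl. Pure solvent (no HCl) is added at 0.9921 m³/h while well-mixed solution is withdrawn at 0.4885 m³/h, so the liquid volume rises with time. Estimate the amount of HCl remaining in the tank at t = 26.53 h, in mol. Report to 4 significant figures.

Total volume: dV/dt = Q_in − Q_out = 0.503600 m³/h, so V(t) = 9.048 + 0.503600 t and V(26.53) = 22.4085 m³.
No HCl enters, so dm/dt = −Q_out · (m/V).
Separate: dm/m = −Q_out dt/V(t) ⇒ ln(m/m₀) = −(Q_out/(Q_in−Q_out)) ln(V/V₀).
m = m₀ (V₀/V)^(Q_out/(Q_in−Q_out)) = 62.16 × (9.048/22.4085)^(0.970016) = 25.7905 mol.

25.79 mol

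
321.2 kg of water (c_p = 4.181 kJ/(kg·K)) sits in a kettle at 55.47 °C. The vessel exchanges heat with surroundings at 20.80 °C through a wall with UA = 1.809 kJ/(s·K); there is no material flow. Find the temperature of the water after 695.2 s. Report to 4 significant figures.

34.39 °C

M c_p dT/dt = −UA(T − T_amb).
dT/dt = (T_ss − T)/τ with T_ss = T_amb = 20.8000 °C, τ = M c_p/UA = 321.2·4.181/1.809 = 742.364 s.
Solution: T(t) = T_ss + (T₀ − T_ss) e^(−t/τ).
T(695.2) = 20.8000 + (34.6700)·0.392010 = 34.3910 °C.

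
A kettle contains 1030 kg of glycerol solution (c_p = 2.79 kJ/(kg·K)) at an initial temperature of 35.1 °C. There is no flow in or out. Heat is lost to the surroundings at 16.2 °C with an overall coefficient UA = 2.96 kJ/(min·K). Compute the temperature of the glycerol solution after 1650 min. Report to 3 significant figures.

M c_p dT/dt = −UA(T − T_amb).
dT/dt = (T_ss − T)/τ with T_ss = T_amb = 16.200 °C, τ = M c_p/UA = 1030·2.79/2.96 = 970.84 min.
Integrating: T(t) = T_ss + (T₀ − T_ss) e^(−t/τ).
T(1650) = 16.200 + (18.900)·0.18277 = 19.654 °C.

19.7 °C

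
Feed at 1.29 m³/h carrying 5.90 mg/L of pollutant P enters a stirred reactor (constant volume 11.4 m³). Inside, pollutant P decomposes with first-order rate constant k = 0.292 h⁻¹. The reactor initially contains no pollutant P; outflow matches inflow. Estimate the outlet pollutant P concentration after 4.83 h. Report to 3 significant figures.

V dC/dt = Q(C_in − C) − k V C.
dC/dt = (Q/V) C_in − (Q/V + k) C; effective rate a = Q/V + k = 0.11316 + 0.292 = 0.40516 h⁻¹.
C_ss = Q C_in/(Q + kV) = 1.6478 mg/L; C(t) = C_ss + (C₀ − C_ss) e^(−a t).
C(4.83) = 1.6478 + (-1.6478)·e^(−0.40516·4.83) = 1.6478 + (-1.6478)·0.14129 = 1.4150 mg/L.

1.42 mg/L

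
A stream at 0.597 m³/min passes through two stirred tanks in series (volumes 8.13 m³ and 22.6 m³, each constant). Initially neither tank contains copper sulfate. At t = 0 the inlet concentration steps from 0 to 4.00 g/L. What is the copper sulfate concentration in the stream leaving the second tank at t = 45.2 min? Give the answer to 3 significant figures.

Species balance on tank i: dCᵢ/dt = (Cᵢ₋₁ − Cᵢ)/τᵢ with τᵢ = Vᵢ/Q.
τ₁ = 8.13/0.597 = 13.618 min; τ₂ = 22.6/0.597 = 37.856 min.
Tank 1: C₁ = C_in(1 − e^(−t/τ₁)). Tank 2 (τ₁ ≠ τ₂): C₂ = C_in[1 − (τ₁ e^(−t/τ₁) − τ₂ e^(−t/τ₂))/(τ₁ − τ₂)].
At t = 45.2: e^(−t/τ₁) = 0.036185, e^(−t/τ₂) = 0.30301.
C₂ = 4.00·[1 − (13.618·0.036185 − 37.856·0.30301)/(-24.238)] = 4.00·0.54708 = 2.1883 g/L.

2.19 g/L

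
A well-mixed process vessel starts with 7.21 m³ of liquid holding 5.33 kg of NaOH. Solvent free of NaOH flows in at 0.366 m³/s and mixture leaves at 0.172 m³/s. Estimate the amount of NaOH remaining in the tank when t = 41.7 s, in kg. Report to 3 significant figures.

2.74 kg

Let m(t) be the amount of NaOH. Volume: V(t) = V₀ + (Q_in − Q_out) t = 7.21 + 0.19400 t; V(41.7) = 15.300 m³.
No NaOH enters, so dm/dt = −Q_out · (m/V).
dm/m = −Q_out dt/(V₀ + 0.19400 t); integrating gives ln(m/m₀) = −(Q_out/(Q_in−Q_out)) ln(V/V₀).
m = m₀ (V₀/V)^(Q_out/(Q_in−Q_out)) = 5.33 × (7.21/15.300)^(0.88660) = 2.7355 kg.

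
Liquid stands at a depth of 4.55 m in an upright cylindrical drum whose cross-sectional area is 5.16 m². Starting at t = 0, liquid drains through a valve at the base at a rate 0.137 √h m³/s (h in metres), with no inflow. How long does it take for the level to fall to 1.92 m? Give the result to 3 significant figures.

A dh/dt = −Q_out = −0.137 √h.
∫ h^(−1/2) dh = −(0.137/A) ∫ dt, giving 2√h = 2√h₀ − (0.137/A) t.
t = 2A(√h₀ − √h)/0.137 = 2·5.16·(√4.55 − √1.92)/0.137
  = 10.320 × (2.1331 − 1.3856) / 0.137 = 56.303 s.

56.3 s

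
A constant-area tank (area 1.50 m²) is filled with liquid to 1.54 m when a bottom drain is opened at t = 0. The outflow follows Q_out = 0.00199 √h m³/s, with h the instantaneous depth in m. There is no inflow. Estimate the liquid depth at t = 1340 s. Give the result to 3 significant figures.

Unsteady balance on liquid volume: A dh/dt = −0.00199 √h.
∫ h^(−1/2) dh = −(0.00199/A) ∫ dt, giving 2√h = 2√h₀ − (0.00199/A) t.
√h = √1.54 − 0.00199·1340/(2·1.50) = 1.2410 − 0.88887 = 0.35210.
h = 0.35210² = 0.12397 m.

0.124 m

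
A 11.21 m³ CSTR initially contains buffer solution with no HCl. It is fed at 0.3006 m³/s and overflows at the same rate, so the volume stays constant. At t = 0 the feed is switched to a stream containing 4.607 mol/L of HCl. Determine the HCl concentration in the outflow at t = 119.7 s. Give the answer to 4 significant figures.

Transient balance on the dissolved component: V dC/dt = Q(C_in − C).
Time constant τ = V/Q = 11.21/0.3006 = 37.2921 s.
Integrating: C(t) = C_in + (C₀ − C_in) e^(−t/τ).
C(119.7) = 4.607 + (0 − 4.607)·e^(−119.7/37.2921) = 4.607 + (-4.60700)·0.0403648 = 4.42104 mol/L.

4.421 mol/L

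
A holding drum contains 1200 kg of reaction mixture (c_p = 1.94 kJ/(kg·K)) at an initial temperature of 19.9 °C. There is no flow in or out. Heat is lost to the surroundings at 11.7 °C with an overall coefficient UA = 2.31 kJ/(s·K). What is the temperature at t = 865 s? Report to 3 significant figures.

M c_p dT/dt = −UA(T − T_amb).
dT/dt = (T_ss − T)/τ with T_ss = T_amb = 11.700 °C, τ = M c_p/UA = 1200·1.94/2.31 = 1007.8 s.
This is linear first-order; T(t) = T_ss + (T₀ − T_ss) e^(−t/τ).
T(865) = 11.700 + (8.2000)·0.42388 = 15.176 °C.

15.2 °C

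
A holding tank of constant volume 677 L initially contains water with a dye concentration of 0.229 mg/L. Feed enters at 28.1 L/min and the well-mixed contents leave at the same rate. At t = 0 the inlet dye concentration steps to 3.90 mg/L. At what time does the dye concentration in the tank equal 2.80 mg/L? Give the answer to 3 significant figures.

29.0 min

Species balance: V dC/dt = Q(C_in − C) ⇒ τ = V/Q = 24.093 min.
C(t) = C_in + (C₀ − C_in) e^(−t/τ). Set C = 2.80 and solve for t:
e^(−t/τ) = (C − C_in)/(C₀ − C_in) = (2.80 − 3.90)/(0.229 − 3.90) = 0.29965
t = −τ ln(…) = 24.093 × 1.2052 = 29.035 min.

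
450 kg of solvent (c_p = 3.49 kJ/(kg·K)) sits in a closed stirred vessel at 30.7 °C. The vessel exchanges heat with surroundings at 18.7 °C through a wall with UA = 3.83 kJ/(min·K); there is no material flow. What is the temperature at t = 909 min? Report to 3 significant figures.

Energy balance: M c_p dT/dt = −UA(T − T_amb).
dT/dt = (T_ss − T)/τ with T_ss = T_amb = 18.700 °C, τ = M c_p/UA = 450·3.49/3.83 = 410.05 min.
Integrating: T(t) = T_ss + (T₀ − T_ss) e^(−t/τ).
T(909) = 18.700 + (12.000)·0.10896 = 20.007 °C.

20.0 °C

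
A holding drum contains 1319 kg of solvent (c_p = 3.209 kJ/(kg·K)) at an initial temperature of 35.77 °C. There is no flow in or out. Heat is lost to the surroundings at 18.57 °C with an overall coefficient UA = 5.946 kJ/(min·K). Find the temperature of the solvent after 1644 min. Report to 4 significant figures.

First-law balance (no shaft work): M c_p dT/dt = −UA(T − T_amb).
dT/dt = (T_ss − T)/τ with T_ss = T_amb = 18.5700 °C, τ = M c_p/UA = 1319·3.209/5.946 = 711.852 min.
T approaches T_ss exponentially: T(t) = T_ss + (T₀ − T_ss) e^(−t/τ).
T(1644) = 18.5700 + (17.2000)·0.0993139 = 20.2782 °C.

20.28 °C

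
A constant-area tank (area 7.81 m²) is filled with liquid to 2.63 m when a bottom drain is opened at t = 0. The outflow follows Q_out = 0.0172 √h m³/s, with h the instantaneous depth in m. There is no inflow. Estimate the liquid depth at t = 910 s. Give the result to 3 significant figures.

0.384 m

A dh/dt = −Q_out = −0.0172 √h.
∫ h^(−1/2) dh = −(0.0172/A) ∫ dt, giving 2√h = 2√h₀ − (0.0172/A) t.
√h = √2.63 − 0.0172·910/(2·7.81) = 1.6217 − 1.0020 = 0.61968.
h = 0.61968² = 0.38400 m.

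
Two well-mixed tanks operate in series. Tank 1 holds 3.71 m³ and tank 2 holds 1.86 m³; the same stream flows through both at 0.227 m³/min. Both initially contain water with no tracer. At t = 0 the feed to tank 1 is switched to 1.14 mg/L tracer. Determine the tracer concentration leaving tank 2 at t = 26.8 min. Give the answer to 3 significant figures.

0.740 mg/L

Each tank obeys Vᵢ dCᵢ/dt = Q(Cᵢ₋₁ − Cᵢ), so τᵢ = Vᵢ/Q.
τ₁ = 3.71/0.227 = 16.344 min; τ₂ = 1.86/0.227 = 8.1938 min.
Tank 1: C₁ = C_in(1 − e^(−t/τ₁)). Tank 2 (τ₁ ≠ τ₂): C₂ = C_in[1 − (τ₁ e^(−t/τ₁) − τ₂ e^(−t/τ₂))/(τ₁ − τ₂)].
At t = 26.8: e^(−t/τ₁) = 0.19402, e^(−t/τ₂) = 0.037978.
C₂ = 1.14·[1 − (16.344·0.19402 − 8.1938·0.037978)/(8.1498)] = 1.14·0.64909 = 0.73996 mg/L.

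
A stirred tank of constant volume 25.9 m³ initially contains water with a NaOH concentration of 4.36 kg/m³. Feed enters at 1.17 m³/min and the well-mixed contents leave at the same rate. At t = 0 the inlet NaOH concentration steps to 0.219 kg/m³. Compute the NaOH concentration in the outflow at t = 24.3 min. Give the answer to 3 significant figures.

1.60 kg/m³

Transient balance on the dissolved component: V dC/dt = Q(C_in − C).
Rewrite as dC/dt + C/τ = C_in/τ, τ = V/Q = 22.137 min.
This is linear first-order; C(t) = C_in + (C₀ − C_in) e^(−t/τ).
C(24.3) = 0.219 + (4.36 − 0.219)·e^(−24.3/22.137) = 0.219 + (4.1410)·0.33363 = 1.6006 kg/m³.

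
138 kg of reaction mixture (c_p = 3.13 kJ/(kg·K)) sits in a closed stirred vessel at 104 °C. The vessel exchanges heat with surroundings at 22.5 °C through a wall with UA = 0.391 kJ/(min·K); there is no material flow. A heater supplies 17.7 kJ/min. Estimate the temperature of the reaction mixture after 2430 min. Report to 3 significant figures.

Lumped-capacitance energy balance: M c_p dT/dt = UA(T_amb − T) + Q̇.
dT/dt = (T_ss − T)/τ with T_ss = T_amb + Q̇/UA = 22.5 + 17.7/0.391 = 67.769 °C, τ = M c_p/UA = 138·3.13/0.391 = 1104.7 min.
This is linear first-order; T(t) = T_ss + (T₀ − T_ss) e^(−t/τ).
T(2430) = 67.769 + (36.231)·0.11084 = 71.784 °C.

71.8 °C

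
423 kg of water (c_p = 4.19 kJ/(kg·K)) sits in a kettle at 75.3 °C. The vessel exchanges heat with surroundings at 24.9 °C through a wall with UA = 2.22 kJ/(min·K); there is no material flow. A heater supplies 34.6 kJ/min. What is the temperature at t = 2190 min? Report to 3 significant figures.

M c_p dT/dt = −UA(T − T_amb) + Q̇.
dT/dt = (T_ss − T)/τ with T_ss = T_amb + Q̇/UA = 24.9 + 34.6/2.22 = 40.486 °C, τ = M c_p/UA = 423·4.19/2.22 = 798.36 min.
T approaches T_ss exponentially: T(t) = T_ss + (T₀ − T_ss) e^(−t/τ).
T(2190) = 40.486 + (34.814)·0.064370 = 42.727 °C.

42.7 °C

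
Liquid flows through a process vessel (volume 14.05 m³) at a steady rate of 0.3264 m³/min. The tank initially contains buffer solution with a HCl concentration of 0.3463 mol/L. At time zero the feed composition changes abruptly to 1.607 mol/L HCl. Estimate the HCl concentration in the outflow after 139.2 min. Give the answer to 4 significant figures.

Transient balance on the dissolved component: V dC/dt = Q(C_in − C).
Rewrite as dC/dt + C/τ = C_in/τ, τ = V/Q = 43.0453 min.
Solution: C(t) = C_in + (C₀ − C_in) e^(−t/τ).
C(139.2) = 1.607 + (0.3463 − 1.607)·e^(−139.2/43.0453) = 1.607 + (-1.26070)·0.0394075 = 1.55732 mol/L.

1.557 mol/L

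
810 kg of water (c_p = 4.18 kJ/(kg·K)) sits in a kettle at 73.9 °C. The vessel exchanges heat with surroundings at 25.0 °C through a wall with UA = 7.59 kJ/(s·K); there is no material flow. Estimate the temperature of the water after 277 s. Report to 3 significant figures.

M c_p dT/dt = −UA(T − T_amb).
dT/dt = (T_ss − T)/τ with T_ss = T_amb = 25.000 °C, τ = M c_p/UA = 810·4.18/7.59 = 446.09 s.
Integrating: T(t) = T_ss + (T₀ − T_ss) e^(−t/τ).
T(277) = 25.000 + (48.900)·0.53743 = 51.280 °C.

51.3 °C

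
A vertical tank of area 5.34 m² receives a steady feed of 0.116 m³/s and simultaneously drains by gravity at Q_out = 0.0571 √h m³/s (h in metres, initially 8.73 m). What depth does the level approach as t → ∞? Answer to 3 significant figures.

A dh/dt = Q_in − 0.0571 √h. Steady state requires inflow = outflow:
Q_in = 0.0571 √h_ss ⇒ √h_ss = 0.116/0.0571 = 2.0315.
h_ss = 2.0315² = 4.1271 m. (Since h₀ = 8.73 m > h_ss, the level will fall toward this value.)

4.13 m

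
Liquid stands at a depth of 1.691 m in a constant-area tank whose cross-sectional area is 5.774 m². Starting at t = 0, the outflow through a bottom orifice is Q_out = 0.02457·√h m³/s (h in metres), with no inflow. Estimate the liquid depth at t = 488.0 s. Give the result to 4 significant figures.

With no inflow, A dh/dt = −0.02457 √h.
This is separable: 2 d(√h)/dt = −0.02457/A, so √h = √h₀ − (0.02457/(2A)) t.
√h = √1.691 − 0.02457·488.0/(2·5.774) = 1.30038 − 1.03829 = 0.262096.
h = 0.262096² = 0.0686941 m.

0.06869 m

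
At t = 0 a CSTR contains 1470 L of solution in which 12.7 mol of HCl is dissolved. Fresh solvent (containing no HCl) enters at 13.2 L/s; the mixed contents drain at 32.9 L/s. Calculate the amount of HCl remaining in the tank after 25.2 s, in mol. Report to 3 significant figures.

6.38 mol

Let m(t) be the amount of HCl. Volume: V(t) = V₀ + (Q_in − Q_out) t = 1470 − 19.700 t; V(25.2) = 973.56 L.
Solute balance: dm/dt = 0 − Q_out C = −Q_out m/V(t).
Separate: dm/m = −Q_out dt/V(t) ⇒ ln(m/m₀) = −(Q_out/(Q_in−Q_out)) ln(V/V₀).
m = m₀ (V₀/V)^(Q_out/(Q_in−Q_out)) = 12.7 × (1470/973.56)^(-1.6701) = 6.3818 mol.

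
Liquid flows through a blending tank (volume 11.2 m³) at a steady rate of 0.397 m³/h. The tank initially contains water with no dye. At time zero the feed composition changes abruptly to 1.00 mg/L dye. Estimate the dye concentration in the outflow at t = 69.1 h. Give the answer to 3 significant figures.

Accumulation = in − out for the solute gives V dC/dt = Q(C_in − C).
Rewrite as dC/dt + C/τ = C_in/τ, τ = V/Q = 28.212 h.
Integrating: C(t) = C_in + (C₀ − C_in) e^(−t/τ).
C(69.1) = 1.00 + (0 − 1.00)·e^(−69.1/28.212) = 1.00 + (-1.0000)·0.086350 = 0.91365 mg/L.

0.914 mg/L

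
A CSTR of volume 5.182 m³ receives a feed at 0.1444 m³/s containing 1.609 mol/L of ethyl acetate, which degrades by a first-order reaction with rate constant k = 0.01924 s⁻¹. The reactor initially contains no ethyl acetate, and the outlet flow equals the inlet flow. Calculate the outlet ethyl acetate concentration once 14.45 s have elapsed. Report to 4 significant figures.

0.4699 mol/L

V dC/dt = Q(C_in − C) − k V C.
dC/dt = (Q/V) C_in − (Q/V + k) C; effective rate a = Q/V + k = 0.0278657 + 0.01924 = 0.0471057 s⁻¹.
C_ss = Q C_in/(Q + kV) = 0.951815 mol/L; C(t) = C_ss + (C₀ − C_ss) e^(−a t).
C(14.45) = 0.951815 + (-0.951815)·e^(−0.0471057·14.45) = 0.951815 + (-0.951815)·0.506274 = 0.469936 mol/L.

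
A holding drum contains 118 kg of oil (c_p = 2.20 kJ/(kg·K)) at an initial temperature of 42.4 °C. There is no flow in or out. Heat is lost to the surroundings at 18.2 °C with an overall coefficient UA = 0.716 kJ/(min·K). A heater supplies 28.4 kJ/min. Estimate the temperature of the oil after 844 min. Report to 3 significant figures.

M c_p dT/dt = −UA(T − T_amb) + Q̇.
dT/dt = (T_ss − T)/τ with T_ss = T_amb + Q̇/UA = 18.2 + 28.4/0.716 = 57.865 °C, τ = M c_p/UA = 118·2.20/0.716 = 362.57 min.
T approaches T_ss exponentially: T(t) = T_ss + (T₀ − T_ss) e^(−t/τ).
T(844) = 57.865 + (-15.465)·0.097507 = 56.357 °C.

56.4 °C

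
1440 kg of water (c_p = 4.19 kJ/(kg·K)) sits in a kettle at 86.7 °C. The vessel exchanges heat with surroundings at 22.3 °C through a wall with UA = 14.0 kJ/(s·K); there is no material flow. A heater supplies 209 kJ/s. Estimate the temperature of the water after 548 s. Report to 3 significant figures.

M c_p dT/dt = −UA(T − T_amb) + Q̇.
dT/dt = (T_ss − T)/τ with T_ss = T_amb + Q̇/UA = 22.3 + 209/14.0 = 37.229 °C, τ = M c_p/UA = 1440·4.19/14.0 = 430.97 s.
Solution: T(t) = T_ss + (T₀ − T_ss) e^(−t/τ).
T(548) = 37.229 + (49.471)·0.28040 = 51.100 °C.

51.1 °C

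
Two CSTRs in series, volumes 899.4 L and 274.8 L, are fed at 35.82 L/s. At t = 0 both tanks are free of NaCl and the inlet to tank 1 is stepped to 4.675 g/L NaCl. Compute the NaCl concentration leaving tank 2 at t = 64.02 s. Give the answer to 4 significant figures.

4.150 g/L

Time constants: τᵢ = Vᵢ/Q for each well-mixed tank.
τ₁ = 899.4/35.82 = 25.1089 s; τ₂ = 274.8/35.82 = 7.67169 s.
Tank 1: C₁ = C_in(1 − e^(−t/τ₁)). Tank 2 (τ₁ ≠ τ₂): C₂ = C_in[1 − (τ₁ e^(−t/τ₁) − τ₂ e^(−t/τ₂))/(τ₁ − τ₂)].
At t = 64.02: e^(−t/τ₁) = 0.0781054, e^(−t/τ₂) = 0.000237590.
C₂ = 4.675·[1 − (25.1089·0.0781054 − 7.67169·0.000237590)/(17.4372)] = 4.675·0.887636 = 4.14970 g/L.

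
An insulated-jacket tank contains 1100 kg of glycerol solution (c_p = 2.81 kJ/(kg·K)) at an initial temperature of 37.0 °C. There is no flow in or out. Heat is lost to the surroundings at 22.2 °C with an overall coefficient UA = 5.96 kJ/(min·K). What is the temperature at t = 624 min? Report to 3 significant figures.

26.6 °C

M c_p dT/dt = −UA(T − T_amb).
dT/dt = (T_ss − T)/τ with T_ss = T_amb = 22.200 °C, τ = M c_p/UA = 1100·2.81/5.96 = 518.62 min.
Solution: T(t) = T_ss + (T₀ − T_ss) e^(−t/τ).
T(624) = 22.200 + (14.800)·0.30024 = 26.644 °C.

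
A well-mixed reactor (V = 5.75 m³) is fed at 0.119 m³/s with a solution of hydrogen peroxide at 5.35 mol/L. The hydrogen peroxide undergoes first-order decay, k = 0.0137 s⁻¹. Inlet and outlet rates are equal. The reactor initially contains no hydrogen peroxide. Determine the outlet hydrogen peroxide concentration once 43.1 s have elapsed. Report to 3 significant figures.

Accumulation = in − out − consumed: V dC/dt = Q C_in − Q C − k V C.
dC/dt = (Q/V) C_in − (Q/V + k) C; effective rate a = Q/V + k = 0.020696 + 0.0137 = 0.034396 s⁻¹.
C_ss = Q C_in/(Q + kV) = 3.2191 mol/L; C(t) = C_ss + (C₀ − C_ss) e^(−a t).
C(43.1) = 3.2191 + (-3.2191)·e^(−0.034396·43.1) = 3.2191 + (-3.2191)·0.22708 = 2.4881 mol/L.

2.49 mol/L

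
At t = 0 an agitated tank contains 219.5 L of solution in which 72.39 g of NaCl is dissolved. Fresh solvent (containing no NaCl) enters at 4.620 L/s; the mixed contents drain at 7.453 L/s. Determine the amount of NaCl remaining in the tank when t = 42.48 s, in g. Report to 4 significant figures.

Total volume: dV/dt = Q_in − Q_out = -2.83300 L/s, so V(t) = 219.5 − 2.83300 t and V(42.48) = 99.1542 L.
No NaCl enters, so dm/dt = −Q_out · (m/V).
dm/m = −Q_out dt/(V₀ − 2.83300 t); integrating gives ln(m/m₀) = −(Q_out/(Q_in−Q_out)) ln(V/V₀).
m = m₀ (V₀/V)^(Q_out/(Q_in−Q_out)) = 72.39 × (219.5/99.1542)^(-2.63078) = 8.94817 g.

8.948 g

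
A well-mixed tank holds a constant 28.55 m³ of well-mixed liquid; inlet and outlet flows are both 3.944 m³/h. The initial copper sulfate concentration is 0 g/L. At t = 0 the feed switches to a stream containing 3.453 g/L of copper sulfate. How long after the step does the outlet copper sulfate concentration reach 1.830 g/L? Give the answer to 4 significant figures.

Accumulation = in − out for the solute gives V dC/dt = Q(C_in − C), so τ = V/Q = 7.23884 h.
C(t) = C_in + (C₀ − C_in) e^(−t/τ). Set C = 1.830 and solve for t:
e^(−t/τ) = (C − C_in)/(C₀ − C_in) = (1.830 − 3.453)/(0 − 3.453) = 0.470026
t = −τ ln(…) = 7.23884 × 0.754967 = 5.46509 h.

5.465 h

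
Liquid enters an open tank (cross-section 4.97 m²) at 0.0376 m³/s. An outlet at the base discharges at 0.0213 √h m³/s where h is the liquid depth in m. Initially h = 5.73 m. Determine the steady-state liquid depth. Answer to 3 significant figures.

Level balance: A dh/dt = 0.0376 − 0.0213 √h. Setting dh/dt = 0:
Q_in = 0.0213 √h_ss ⇒ √h_ss = 0.0376/0.0213 = 1.7653.
h_ss = 1.7653² = 3.1161 m. (Since h₀ = 5.73 m > h_ss, the level will fall toward this value.)

3.12 m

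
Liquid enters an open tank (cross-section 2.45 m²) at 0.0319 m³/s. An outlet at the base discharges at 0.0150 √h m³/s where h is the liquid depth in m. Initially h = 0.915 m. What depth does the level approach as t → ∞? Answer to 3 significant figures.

4.52 m

Volume balance on the tank: A dh/dt = Q_in − 0.0150 √h. At steady state dh/dt = 0:
Q_in = 0.0150 √h_ss ⇒ √h_ss = 0.0319/0.0150 = 2.1267.
h_ss = 2.1267² = 4.5227 m. (Since h₀ = 0.915 m < h_ss, the level will rise toward this value.)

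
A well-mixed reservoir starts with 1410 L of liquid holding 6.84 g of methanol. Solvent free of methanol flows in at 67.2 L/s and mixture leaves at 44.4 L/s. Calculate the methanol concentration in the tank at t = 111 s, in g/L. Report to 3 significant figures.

0.000235 g/L

Let m(t) be the amount of methanol. Volume: V(t) = V₀ + (Q_in − Q_out) t = 1410 + 22.800 t; V(111) = 3940.8 L.
No methanol enters, so dm/dt = −Q_out · (m/V).
dm/m = −Q_out dt/(V₀ + 22.800 t); integrating gives ln(m/m₀) = −(Q_out/(Q_in−Q_out)) ln(V/V₀).
m = m₀ (V₀/V)^(Q_out/(Q_in−Q_out)) = 6.84 × (1410/3940.8)^(1.9474) = 0.92431 g.
C = m/V = 0.92431/3940.8 = 0.00023455 g/L.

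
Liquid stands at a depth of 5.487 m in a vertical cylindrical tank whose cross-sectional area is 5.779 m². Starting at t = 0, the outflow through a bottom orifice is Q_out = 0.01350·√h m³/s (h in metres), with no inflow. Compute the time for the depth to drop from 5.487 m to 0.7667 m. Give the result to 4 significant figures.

1256 s

A dh/dt = −Q_out = −0.01350 √h.
∫ h^(−1/2) dh = −(0.01350/A) ∫ dt, giving 2√h = 2√h₀ − (0.01350/A) t.
t = 2A(√h₀ − √h)/0.01350 = 2·5.779·(√5.487 − √0.7667)/0.01350
  = 11.5580 × (2.34243 − 0.875614) / 0.01350 = 1255.82 s.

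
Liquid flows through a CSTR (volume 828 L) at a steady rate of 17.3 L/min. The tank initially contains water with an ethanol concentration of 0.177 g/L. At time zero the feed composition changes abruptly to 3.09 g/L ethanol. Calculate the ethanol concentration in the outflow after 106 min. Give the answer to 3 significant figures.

2.77 g/L

Unsteady species balance (constant V, well mixed): V dC/dt = Q(C_in − C).
Rewrite as dC/dt + C/τ = C_in/τ, τ = V/Q = 47.861 min.
This is linear first-order; C(t) = C_in + (C₀ − C_in) e^(−t/τ).
C(106) = 3.09 + (0.177 − 3.09)·e^(−106/47.861) = 3.09 + (-2.9130)·0.10918 = 2.7720 g/L.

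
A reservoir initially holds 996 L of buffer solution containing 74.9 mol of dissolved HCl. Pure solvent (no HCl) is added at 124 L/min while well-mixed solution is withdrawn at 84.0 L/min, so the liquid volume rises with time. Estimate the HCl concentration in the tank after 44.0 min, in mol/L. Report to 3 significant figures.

Total volume: dV/dt = Q_in − Q_out = 40.000 L/min, so V(t) = 996 + 40.000 t and V(44.0) = 2756.0 L.
Species balance (pure solvent in): dm/dt = −Q_out · m/V(t).
Separate: dm/m = −Q_out dt/V(t) ⇒ ln(m/m₀) = −(Q_out/(Q_in−Q_out)) ln(V/V₀).
m = m₀ (V₀/V)^(Q_out/(Q_in−Q_out)) = 74.9 × (996/2756.0)^(2.1000) = 8.8357 mol.
C = m/V = 8.8357/2756.0 = 0.0032060 mol/L.

0.00321 mol/L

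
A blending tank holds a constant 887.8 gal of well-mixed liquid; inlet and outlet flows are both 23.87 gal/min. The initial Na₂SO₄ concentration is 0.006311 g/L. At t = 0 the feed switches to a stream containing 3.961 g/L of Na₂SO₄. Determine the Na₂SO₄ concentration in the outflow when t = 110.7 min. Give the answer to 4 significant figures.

3.759 g/L

Accumulation = in − out for the solute gives V dC/dt = Q(C_in − C).
Time constant τ = V/Q = 887.8/23.87 = 37.1931 min.
C approaches C_in exponentially: C(t) = C_in + (C₀ − C_in) e^(−t/τ).
C(110.7) = 3.961 + (0.006311 − 3.961)·e^(−110.7/37.1931) = 3.961 + (-3.95469)·0.0509783 = 3.75940 g/L.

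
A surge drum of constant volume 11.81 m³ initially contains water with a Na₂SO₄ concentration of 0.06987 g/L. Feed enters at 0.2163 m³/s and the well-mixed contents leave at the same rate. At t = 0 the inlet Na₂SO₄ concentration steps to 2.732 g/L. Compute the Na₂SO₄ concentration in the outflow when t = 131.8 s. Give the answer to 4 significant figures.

2.494 g/L

Transient balance on the dissolved component: V dC/dt = Q(C_in − C).
Rewrite as dC/dt + C/τ = C_in/τ, τ = V/Q = 54.6001 s.
This is linear first-order; C(t) = C_in + (C₀ − C_in) e^(−t/τ).
C(131.8) = 2.732 + (0.06987 − 2.732)·e^(−131.8/54.6001) = 2.732 + (-2.66213)·0.0894643 = 2.49383 g/L.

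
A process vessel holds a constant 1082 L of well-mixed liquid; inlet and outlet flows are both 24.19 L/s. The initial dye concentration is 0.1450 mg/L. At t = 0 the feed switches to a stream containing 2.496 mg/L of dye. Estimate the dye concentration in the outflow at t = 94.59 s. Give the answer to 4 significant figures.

Unsteady species balance (constant V, well mixed): V dC/dt = Q(C_in − C).
So dC/dt = (C_in − C)/τ with τ = V/Q = 1082/24.19 = 44.7292 s.
This is linear first-order; C(t) = C_in + (C₀ − C_in) e^(−t/τ).
C(94.59) = 2.496 + (0.1450 − 2.496)·e^(−94.59/44.7292) = 2.496 + (-2.35100)·0.120667 = 2.21231 mg/L.

2.212 mg/L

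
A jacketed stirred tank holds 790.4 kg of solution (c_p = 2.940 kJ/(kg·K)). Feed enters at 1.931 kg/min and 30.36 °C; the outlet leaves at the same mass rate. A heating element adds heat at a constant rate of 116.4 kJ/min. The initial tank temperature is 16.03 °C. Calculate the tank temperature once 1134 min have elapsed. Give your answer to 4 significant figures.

First-law balance (no shaft work): M c_p dT/dt = ṁ c_p (T_in − T) + 116.4.
Rearrange: dT/dt = (T_ss − T)/τ with τ = M/ṁ = 409.322 min and T_ss = T_in + Q̇/(ṁ c_p) = 50.8633 °C.
T approaches T_ss exponentially: T(t) = T_ss + (T₀ − T_ss) e^(−t/τ).
T(1134) = 50.8633 + (-34.8333)·e^(−1134/409.322) = 50.8633 + (-34.8333)·0.0626346 = 48.6815 °C.

48.68 °C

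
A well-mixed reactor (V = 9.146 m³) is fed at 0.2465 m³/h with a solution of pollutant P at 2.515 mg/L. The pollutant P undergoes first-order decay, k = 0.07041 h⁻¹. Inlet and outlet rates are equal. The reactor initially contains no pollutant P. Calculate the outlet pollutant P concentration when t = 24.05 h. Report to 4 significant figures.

0.6292 mg/L

Accumulation = in − out − consumed: V dC/dt = Q C_in − Q C − k V C.
This is linear with rate a = Q/V + k = 0.0973617 h⁻¹.
C_ss = Q C_in/(Q + kV) = 0.696203 mg/L; C(t) = C_ss + (C₀ − C_ss) e^(−a t).
C(24.05) = 0.696203 + (-0.696203)·e^(−0.0973617·24.05) = 0.696203 + (-0.696203)·0.0961786 = 0.629243 mg/L.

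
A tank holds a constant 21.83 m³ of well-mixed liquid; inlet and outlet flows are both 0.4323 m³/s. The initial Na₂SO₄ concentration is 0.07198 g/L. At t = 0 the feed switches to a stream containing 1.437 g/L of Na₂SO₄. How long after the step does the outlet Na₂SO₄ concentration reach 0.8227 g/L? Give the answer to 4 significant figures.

Species balance: V dC/dt = Q(C_in − C) ⇒ τ = V/Q = 50.4973 s.
C(t) = C_in + (C₀ − C_in) e^(−t/τ). Set C = 0.8227 and solve for t:
e^(−t/τ) = (C − C_in)/(C₀ − C_in) = (0.8227 − 1.437)/(0.07198 − 1.437) = 0.450030
t = −τ ln(…) = 50.4973 × 0.798441 = 40.3191 s.

40.32 s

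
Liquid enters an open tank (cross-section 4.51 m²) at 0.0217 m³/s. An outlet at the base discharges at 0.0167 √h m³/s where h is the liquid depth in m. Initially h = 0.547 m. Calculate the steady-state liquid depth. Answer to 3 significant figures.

Volume balance on the tank: A dh/dt = Q_in − 0.0167 √h. At steady state dh/dt = 0:
Q_in = 0.0167 √h_ss ⇒ √h_ss = 0.0217/0.0167 = 1.2994.
h_ss = 1.2994² = 1.6884 m. (Since h₀ = 0.547 m < h_ss, the level will rise toward this value.)

1.69 m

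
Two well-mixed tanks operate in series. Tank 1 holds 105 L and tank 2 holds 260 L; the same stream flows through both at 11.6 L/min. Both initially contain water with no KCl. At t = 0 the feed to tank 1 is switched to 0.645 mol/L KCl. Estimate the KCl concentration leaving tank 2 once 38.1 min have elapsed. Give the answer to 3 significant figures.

0.454 mol/L

Time constants: τᵢ = Vᵢ/Q for each well-mixed tank.
τ₁ = 105/11.6 = 9.0517 min; τ₂ = 260/11.6 = 22.414 min.
Solving the cascade with C₁(0)=C₂(0)=0 gives C₂(t) = C_in[1 − (τ₁ e^(−t/τ₁) − τ₂ e^(−t/τ₂))/(τ₁ − τ₂)].
At t = 38.1: e^(−t/τ₁) = 0.014859, e^(−t/τ₂) = 0.18271.
C₂ = 0.645·[1 − (9.0517·0.014859 − 22.414·0.18271)/(-13.362)] = 0.645·0.70358 = 0.45381 mol/L.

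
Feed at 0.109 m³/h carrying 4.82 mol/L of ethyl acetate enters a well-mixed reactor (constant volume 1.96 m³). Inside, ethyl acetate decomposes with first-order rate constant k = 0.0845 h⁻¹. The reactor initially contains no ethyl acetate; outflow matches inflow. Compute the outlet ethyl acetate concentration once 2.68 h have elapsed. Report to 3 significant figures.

0.599 mol/L

Accumulation = in − out − consumed: V dC/dt = Q C_in − Q C − k V C.
This is linear with rate a = Q/V + k = 0.14011 h⁻¹.
C_ss = Q C_in/(Q + kV) = 1.9131 mol/L; C(t) = C_ss + (C₀ − C_ss) e^(−a t).
C(2.68) = 1.9131 + (-1.9131)·e^(−0.14011·2.68) = 1.9131 + (-1.9131)·0.68695 = 0.59891 mol/L.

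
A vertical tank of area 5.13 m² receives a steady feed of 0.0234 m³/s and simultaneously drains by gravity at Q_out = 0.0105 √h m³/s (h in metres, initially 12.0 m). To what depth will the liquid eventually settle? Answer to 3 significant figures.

Level balance: A dh/dt = 0.0234 − 0.0105 √h. Setting dh/dt = 0:
Q_in = 0.0105 √h_ss ⇒ √h_ss = 0.0234/0.0105 = 2.2286.
h_ss = 2.2286² = 4.9665 m. (Since h₀ = 12.0 m > h_ss, the level will fall toward this value.)

4.97 m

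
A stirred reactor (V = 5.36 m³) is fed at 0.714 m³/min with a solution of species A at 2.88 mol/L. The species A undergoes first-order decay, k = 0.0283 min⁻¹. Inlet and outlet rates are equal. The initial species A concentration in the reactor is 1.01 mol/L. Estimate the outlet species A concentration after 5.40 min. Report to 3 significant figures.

Accumulation = in − out − consumed: V dC/dt = Q C_in − Q C − k V C.
This is linear with rate a = Q/V + k = 0.16151 min⁻¹.
C_ss = Q C_in/(Q + kV) = 2.3754 mol/L; C(t) = C_ss + (C₀ − C_ss) e^(−a t).
C(5.40) = 2.3754 + (-1.3654)·e^(−0.16151·5.40) = 2.3754 + (-1.3654)·0.41805 = 1.8046 mol/L.

1.80 mol/L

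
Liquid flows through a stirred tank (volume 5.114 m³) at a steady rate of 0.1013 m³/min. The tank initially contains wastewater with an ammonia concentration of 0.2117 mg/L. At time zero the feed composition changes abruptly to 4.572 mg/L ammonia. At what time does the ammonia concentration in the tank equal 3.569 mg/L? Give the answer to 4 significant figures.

74.19 min

Species balance: V dC/dt = Q(C_in − C) ⇒ τ = V/Q = 50.4837 min.
C(t) = C_in + (C₀ − C_in) e^(−t/τ). Set C = 3.569 and solve for t:
e^(−t/τ) = (C − C_in)/(C₀ − C_in) = (3.569 − 4.572)/(0.2117 − 4.572) = 0.230030
t = −τ ln(…) = 50.4837 × 1.46955 = 74.1881 min.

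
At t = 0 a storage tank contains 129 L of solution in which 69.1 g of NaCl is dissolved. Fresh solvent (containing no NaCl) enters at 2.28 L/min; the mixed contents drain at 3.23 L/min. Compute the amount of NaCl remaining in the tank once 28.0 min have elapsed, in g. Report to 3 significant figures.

Total volume: dV/dt = Q_in − Q_out = -0.95000 L/min, so V(t) = 129 − 0.95000 t and V(28.0) = 102.40 L.
Solute balance: dm/dt = 0 − Q_out C = −Q_out m/V(t).
Separate: dm/m = −Q_out dt/V(t) ⇒ ln(m/m₀) = −(Q_out/(Q_in−Q_out)) ln(V/V₀).
m = m₀ (V₀/V)^(Q_out/(Q_in−Q_out)) = 69.1 × (129/102.40)^(-3.4000) = 31.513 g.

31.5 g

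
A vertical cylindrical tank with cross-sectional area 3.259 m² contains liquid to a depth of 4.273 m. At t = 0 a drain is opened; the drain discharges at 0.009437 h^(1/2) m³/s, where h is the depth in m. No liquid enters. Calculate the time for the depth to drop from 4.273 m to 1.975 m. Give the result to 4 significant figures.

Accumulation of liquid (constant cross-section A): A dh/dt = −0.009437 √h.
∫ h^(−1/2) dh = −(0.009437/A) ∫ dt, giving 2√h = 2√h₀ − (0.009437/A) t.
t = 2A(√h₀ − √h)/0.009437 = 2·3.259·(√4.273 − √1.975)/0.009437
  = 6.51800 × (2.06712 − 1.40535) / 0.009437 = 457.080 s.

457.1 s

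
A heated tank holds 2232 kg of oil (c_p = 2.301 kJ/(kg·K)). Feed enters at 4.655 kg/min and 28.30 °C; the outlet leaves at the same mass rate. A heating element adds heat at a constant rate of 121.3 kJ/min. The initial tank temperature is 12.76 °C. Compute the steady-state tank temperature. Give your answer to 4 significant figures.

39.62 °C

M c_p dT/dt = ṁ c_p (T_in − T) + Q̇.
At steady state dT/dt = 0 ⇒ T_ss = T_in + Q̇/(ṁ c_p) = 28.30 + 121.3/(4.655·2.301) = 39.6246 °C.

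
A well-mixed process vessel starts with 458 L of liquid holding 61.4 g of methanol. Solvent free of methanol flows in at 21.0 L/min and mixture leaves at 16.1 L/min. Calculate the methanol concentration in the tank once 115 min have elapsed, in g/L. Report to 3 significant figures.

Let m(t) be the amount of methanol. Volume: V(t) = V₀ + (Q_in − Q_out) t = 458 + 4.9000 t; V(115) = 1021.5 L.
No methanol enters, so dm/dt = −Q_out · (m/V).
Separate: dm/m = −Q_out dt/V(t) ⇒ ln(m/m₀) = −(Q_out/(Q_in−Q_out)) ln(V/V₀).
m = m₀ (V₀/V)^(Q_out/(Q_in−Q_out)) = 61.4 × (458/1021.5)^(3.2857) = 4.4006 g.
C = m/V = 4.4006/1021.5 = 0.0043080 g/L.

0.00431 g/L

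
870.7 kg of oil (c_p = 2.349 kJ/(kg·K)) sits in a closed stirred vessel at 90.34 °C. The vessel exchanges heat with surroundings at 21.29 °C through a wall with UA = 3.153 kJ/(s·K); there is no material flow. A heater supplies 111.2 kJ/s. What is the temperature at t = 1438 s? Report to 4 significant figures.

60.24 °C

Lumped-capacitance energy balance: M c_p dT/dt = UA(T_amb − T) + Q̇.
dT/dt = (T_ss − T)/τ with T_ss = T_amb + Q̇/UA = 21.29 + 111.2/3.153 = 56.5580 °C, τ = M c_p/UA = 870.7·2.349/3.153 = 648.676 s.
T approaches T_ss exponentially: T(t) = T_ss + (T₀ − T_ss) e^(−t/τ).
T(1438) = 56.5580 + (33.7820)·0.108955 = 60.2387 °C.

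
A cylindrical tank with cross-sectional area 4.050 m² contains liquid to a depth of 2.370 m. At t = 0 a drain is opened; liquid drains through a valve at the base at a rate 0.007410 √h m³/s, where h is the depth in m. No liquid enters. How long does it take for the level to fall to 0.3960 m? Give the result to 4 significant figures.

995.0 s

With no inflow, A dh/dt = −0.007410 √h.
Separate and integrate: 2(√h − √h₀) = −(0.007410/A) t.
t = 2A(√h₀ − √h)/0.007410 = 2·4.050·(√2.370 − √0.3960)/0.007410
  = 8.10000 × (1.53948 − 0.629285) / 0.007410 = 994.950 s.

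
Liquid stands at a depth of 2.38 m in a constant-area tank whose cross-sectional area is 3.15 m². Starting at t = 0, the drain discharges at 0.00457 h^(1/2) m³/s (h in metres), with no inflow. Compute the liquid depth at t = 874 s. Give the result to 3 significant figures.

0.826 m

Unsteady balance on liquid volume: A dh/dt = −0.00457 √h.
Separate and integrate: 2(√h − √h₀) = −(0.00457/A) t.
√h = √2.38 − 0.00457·874/(2·3.15) = 1.5427 − 0.63400 = 0.90873.
h = 0.90873² = 0.82579 m.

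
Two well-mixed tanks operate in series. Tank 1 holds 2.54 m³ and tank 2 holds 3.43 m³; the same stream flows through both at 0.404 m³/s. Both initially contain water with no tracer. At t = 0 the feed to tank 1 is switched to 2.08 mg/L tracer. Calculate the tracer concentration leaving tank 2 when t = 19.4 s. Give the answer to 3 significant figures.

Time constants: τᵢ = Vᵢ/Q for each well-mixed tank.
τ₁ = 2.54/0.404 = 6.2871 s; τ₂ = 3.43/0.404 = 8.4901 s.
Solving the cascade with C₁(0)=C₂(0)=0 gives C₂(t) = C_in[1 − (τ₁ e^(−t/τ₁) − τ₂ e^(−t/τ₂))/(τ₁ − τ₂)].
At t = 19.4: e^(−t/τ₁) = 0.045699, e^(−t/τ₂) = 0.10177.
C₂ = 2.08·[1 − (6.2871·0.045699 − 8.4901·0.10177)/(-2.2030)] = 2.08·0.73820 = 1.5355 mg/L.

1.54 mg/L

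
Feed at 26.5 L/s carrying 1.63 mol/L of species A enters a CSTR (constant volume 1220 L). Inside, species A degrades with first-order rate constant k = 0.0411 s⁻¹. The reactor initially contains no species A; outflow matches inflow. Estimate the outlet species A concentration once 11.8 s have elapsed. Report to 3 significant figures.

0.295 mol/L

Species balance: V dC/dt = Q C_in − Q C − k V C.
dC/dt = (Q/V) C_in − (Q/V + k) C; effective rate a = Q/V + k = 0.021721 + 0.0411 = 0.062821 s⁻¹.
C_ss = Q C_in/(Q + kV) = 0.56359 mol/L; C(t) = C_ss + (C₀ − C_ss) e^(−a t).
C(11.8) = 0.56359 + (-0.56359)·e^(−0.062821·11.8) = 0.56359 + (-0.56359)·0.47650 = 0.29504 mol/L.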